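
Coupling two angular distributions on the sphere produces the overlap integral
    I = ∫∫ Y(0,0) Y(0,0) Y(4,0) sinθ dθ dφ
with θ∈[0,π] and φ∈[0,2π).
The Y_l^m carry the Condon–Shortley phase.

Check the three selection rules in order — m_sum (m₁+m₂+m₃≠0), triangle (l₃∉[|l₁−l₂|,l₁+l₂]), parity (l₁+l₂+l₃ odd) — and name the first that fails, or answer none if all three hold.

triangle

azimuthal sum: 0 + 0 + 0 = 0  ✓
0 ≤ 4 ≤ 0 (triangle on l)  ✗
L = 0 + 0 + 4 = 4 (even)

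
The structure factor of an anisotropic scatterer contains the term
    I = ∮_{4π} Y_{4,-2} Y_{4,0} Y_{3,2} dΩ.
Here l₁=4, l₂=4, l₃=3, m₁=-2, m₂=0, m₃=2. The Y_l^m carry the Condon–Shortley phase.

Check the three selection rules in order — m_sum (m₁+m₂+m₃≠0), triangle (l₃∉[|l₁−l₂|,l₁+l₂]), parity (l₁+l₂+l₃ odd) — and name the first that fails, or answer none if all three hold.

azimuthal sum: -2 + 0 + 2 = 0  ✓
0 ≤ 3 ≤ 8 (triangle on l)  ✓
L = 4 + 4 + 3 = 11 (odd)  ✗

parity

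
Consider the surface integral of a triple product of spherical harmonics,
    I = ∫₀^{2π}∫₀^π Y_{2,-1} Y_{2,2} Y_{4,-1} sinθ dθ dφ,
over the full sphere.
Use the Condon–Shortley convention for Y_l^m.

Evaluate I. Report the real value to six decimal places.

-0.090112

m-sum 0 ✓  L=8 even ✓  0≤4≤4 ✓
Π(2lᵢ+1) = 5×5×9 = 225
triangle coeff Δ(2,2,4) = 1/630
Σ_t [0,0]: t=0:+1/16 = 1/16
(3j)²=2/35 [(2 2 4; 0 0 0)], sign=+1
Σ_t [0,0]: t=0:+1/144 = 1/144
(3j)²=1/126 [(2 2 4; -1 2 -1)], sign=-1
⇒ 4πI² = 5/49
I = (-1)√(5/49/(4π)) = -0.09011188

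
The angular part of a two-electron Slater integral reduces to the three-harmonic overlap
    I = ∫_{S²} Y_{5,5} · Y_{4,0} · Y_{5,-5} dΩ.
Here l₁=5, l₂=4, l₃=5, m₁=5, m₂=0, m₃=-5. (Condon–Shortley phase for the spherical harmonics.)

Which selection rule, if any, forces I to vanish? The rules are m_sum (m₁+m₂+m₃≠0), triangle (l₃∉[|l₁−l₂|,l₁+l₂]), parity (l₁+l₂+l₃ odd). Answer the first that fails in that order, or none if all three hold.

azimuthal sum: 5 + 0 − 5 = 0  ✓
1 ≤ 5 ≤ 9 (triangle on l)  ✓
L = 5 + 4 + 5 = 14 (even)  ✓

none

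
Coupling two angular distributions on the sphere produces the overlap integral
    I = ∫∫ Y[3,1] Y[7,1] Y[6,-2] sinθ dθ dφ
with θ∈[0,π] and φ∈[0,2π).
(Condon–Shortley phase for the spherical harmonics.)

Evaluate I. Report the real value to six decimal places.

0.062364

Rules hold: Σm=0, L=16 even, 4≤6≤10.
N = 7·15·13 = 1365
Δ = 4!·2!·10!/17! = 1/2042040
Racah Σ t=1..3: t=1:−1/207360 t=2:+1/57600 t=3:−1/207360 = 1/129600
⇒ 3j(3 7 6; 0 0 0)² = 168/12155, sgn +1
Racah Σ t=0..2: t=0:+1/3870720 t=1:−1/181440 t=2:+1/138240 = 23/11612160
⇒ 3j(3 7 6; 1 1 -2)² = 529/204204, sgn +1
4πI² = N·(3j₀)²·(3jₘ)² = 22218/454597
I = +1·√(0.0488741/4π) = 0.06236404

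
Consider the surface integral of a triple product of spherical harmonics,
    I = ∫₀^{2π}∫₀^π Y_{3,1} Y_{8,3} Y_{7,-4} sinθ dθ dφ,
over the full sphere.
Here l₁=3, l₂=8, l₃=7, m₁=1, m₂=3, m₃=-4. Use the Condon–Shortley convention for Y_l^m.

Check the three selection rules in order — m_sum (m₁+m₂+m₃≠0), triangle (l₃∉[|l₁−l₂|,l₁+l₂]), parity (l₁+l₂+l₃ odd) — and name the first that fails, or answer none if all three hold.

none

azimuthal sum: 1 + 3 − 4 = 0  ✓
5 ≤ 7 ≤ 11 (triangle on l)  ✓
L = 3 + 8 + 7 = 18 (even)  ✓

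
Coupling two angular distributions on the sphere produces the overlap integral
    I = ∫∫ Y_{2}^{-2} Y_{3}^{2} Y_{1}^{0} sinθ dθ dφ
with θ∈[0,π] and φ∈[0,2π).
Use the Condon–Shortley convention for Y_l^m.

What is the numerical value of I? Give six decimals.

m-sum 0 ✓  L=6 even ✓  1≤1≤5 ✓
Π(2lᵢ+1) = 5×7×3 = 105
triangle coeff Δ(2,3,1) = 1/105
Σ_t [2,2]: t=2:+1/4 = 1/4
(3j)²=3/35 [(2 3 1; 0 0 0)], sign=-1
Σ_t [4,4]: t=4:+1/24 = 1/24
(3j)²=1/21 [(2 3 1; -2 2 0)], sign=-1
⇒ 4πI² = 3/7
I = (+1)√(3/7/(4π)) = 0.18467439

0.184674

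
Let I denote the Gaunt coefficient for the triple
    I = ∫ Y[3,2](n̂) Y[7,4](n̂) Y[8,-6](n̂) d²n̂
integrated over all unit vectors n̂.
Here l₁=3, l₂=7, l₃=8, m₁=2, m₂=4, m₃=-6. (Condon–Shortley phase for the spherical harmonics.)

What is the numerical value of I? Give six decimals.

0.146812

Checks pass: Σm=0; 18 even; l₃=8∈[4,10].
(2·3+1)(2·7+1)(2·8+1) = 1785
Δ: 2! 4! 12! / 19! → 1/5290740
sum: t=0:+1/7257600 t=1:−1/2073600 t=2:+1/7257600 = -1/4838400
3j²(3 7 8; 0 0 0) = Δ·Π!·Σ² = 252/20995  (sign -1)
sum: t=0:+1/479001600 t=1:−1/174182400 = -1/273715200
3j²(3 7 8; 2 4 -6) = Δ·Π!·Σ² = 49/3876  (sign -1)
combine: 4πI² = 1785·252/20995·49/3876 = 21609/79781
take √, sign +1: I = 0.14681238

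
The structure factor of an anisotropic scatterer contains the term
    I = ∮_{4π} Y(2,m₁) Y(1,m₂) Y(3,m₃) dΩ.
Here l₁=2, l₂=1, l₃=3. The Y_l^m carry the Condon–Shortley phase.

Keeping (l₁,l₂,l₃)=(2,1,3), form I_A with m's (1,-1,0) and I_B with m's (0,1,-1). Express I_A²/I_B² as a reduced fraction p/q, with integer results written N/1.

1/2

Shared (l₁,l₂,l₃)=(2,1,3): N and (l;000)² cancel in I_A²/I_B².
A: Δ = 0!·4!·2!/7! = 1/105; Racah Σ t=0..0: t=0:+1/12 = 1/12; ⇒ 3j(2 1 3; 1 -1 0)² = 1/35, sgn -1
B: Δ = 0!·4!·2!/7! = 1/105; Racah Σ t=0..0: t=0:+1/8 = 1/8; ⇒ 3j(2 1 3; 0 1 -1)² = 2/35, sgn +1
I_A²/I_B² = (1/35)/(2/35) = 1/2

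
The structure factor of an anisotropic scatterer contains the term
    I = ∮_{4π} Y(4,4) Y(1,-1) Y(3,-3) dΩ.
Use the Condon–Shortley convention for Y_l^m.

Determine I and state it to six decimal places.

0.325735

m-sum 0 ✓  L=8 even ✓  3≤3≤5 ✓
Π(2lᵢ+1) = 9×3×7 = 189
triangle coeff Δ(4,1,3) = 1/252
Σ_t [1,1]: t=1:−1/36 = -1/36
(3j)²=4/63 [(4 1 3; 0 0 0)], sign=+1
Σ_t [0,0]: t=0:+1/1440 = 1/1440
(3j)²=1/9 [(4 1 3; 4 -1 -3)], sign=+1
⇒ 4πI² = 4/3
I = (+1)√(4/3/(4π)) = 0.32573501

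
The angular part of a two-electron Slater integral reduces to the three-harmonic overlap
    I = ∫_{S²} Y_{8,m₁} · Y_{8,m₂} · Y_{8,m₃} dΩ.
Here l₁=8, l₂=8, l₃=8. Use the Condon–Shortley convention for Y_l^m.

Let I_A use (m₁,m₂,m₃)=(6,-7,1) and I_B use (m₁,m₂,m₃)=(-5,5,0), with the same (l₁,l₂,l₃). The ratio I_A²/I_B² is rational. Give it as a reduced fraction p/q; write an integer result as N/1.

Same 8,8,8: normalisation and zero-m 3j drop out of the ratio.
A: Δ: 8! 8! 8! / 25! → 1/236637794250; sum: t=0:+1/292626432000 t=1:−1/1024192512000 = 1/409677004800; 3j²(8 8 8; 6 -7 1) = Δ·Π!·Σ² = 78/7429  (sign -1)
B: Δ: 8! 8! 8! / 25! → 1/236637794250; sum: t=5:−1/1170505728000 t=6:+1/36578304000 t=7:−1/10450944000 t=8:+1/20901888000 = -1/46820229120; 3j²(8 8 8; -5 5 0) = Δ·Π!·Σ² = 65/14858  (sign -1)
I_A²/I_B² = (78/7429)/(65/14858) = 12/5

12/5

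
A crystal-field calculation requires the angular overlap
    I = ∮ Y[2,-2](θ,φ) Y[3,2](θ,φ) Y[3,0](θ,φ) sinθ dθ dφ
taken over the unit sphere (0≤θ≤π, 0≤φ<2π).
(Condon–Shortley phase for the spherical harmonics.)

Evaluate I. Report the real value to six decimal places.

-0.188063

m-sum 0 ✓  L=8 even ✓  1≤3≤5 ✓
Π(2lᵢ+1) = 5×7×7 = 245
triangle coeff Δ(2,3,3) = 1/3780
Σ_t [0,2]: t=0:+1/24 t=1:−1/4 t=2:+1/24 = -1/6
(3j)²=4/105 [(2 3 3; 0 0 0)], sign=+1
Σ_t [2,2]: t=2:+1/24 = 1/24
(3j)²=1/21 [(2 3 3; -2 2 0)], sign=-1
⇒ 4πI² = 4/9
I = (-1)√(4/9/(4π)) = -0.18806319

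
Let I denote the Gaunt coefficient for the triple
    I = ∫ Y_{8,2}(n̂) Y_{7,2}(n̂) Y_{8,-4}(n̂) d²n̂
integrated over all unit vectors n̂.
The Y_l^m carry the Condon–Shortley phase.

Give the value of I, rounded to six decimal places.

0.000000

L=23 odd ⇒ parity kills the (l;000) factor ⇒ I = 0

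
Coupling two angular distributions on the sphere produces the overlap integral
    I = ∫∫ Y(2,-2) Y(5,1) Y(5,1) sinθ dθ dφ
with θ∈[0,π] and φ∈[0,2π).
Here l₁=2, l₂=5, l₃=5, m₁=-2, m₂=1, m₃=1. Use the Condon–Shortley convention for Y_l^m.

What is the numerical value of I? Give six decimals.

Rules hold: Σm=0, L=12 even, 3≤5≤7.
N = 5·11·11 = 605
Δ = 2!·2!·8!/13! = 1/38610
Racah Σ t=0..2: t=0:+1/2880 t=1:−1/576 t=2:+1/2880 = -1/960
⇒ 3j(2 5 5; 0 0 0)² = 10/429, sgn +1
Racah Σ t=2..2: t=2:+1/2304 = 1/2304
⇒ 3j(2 5 5; -2 1 1)² = 5/143, sgn +1
4πI² = N·(3j₀)²·(3jₘ)² = 250/507
I = +1·√(0.493097/4π) = 0.19808933

0.198089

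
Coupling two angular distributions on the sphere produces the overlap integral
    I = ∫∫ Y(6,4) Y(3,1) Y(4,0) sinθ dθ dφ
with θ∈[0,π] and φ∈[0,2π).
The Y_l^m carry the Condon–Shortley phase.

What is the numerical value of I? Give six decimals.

m-sum = 4 + 1 + 0 = 5 ≠ 0 ⇒ I = 0

0.000000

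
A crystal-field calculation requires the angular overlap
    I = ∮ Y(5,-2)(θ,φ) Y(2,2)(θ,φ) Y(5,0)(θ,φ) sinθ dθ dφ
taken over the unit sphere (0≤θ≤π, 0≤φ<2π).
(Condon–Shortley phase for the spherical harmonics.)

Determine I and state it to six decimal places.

-0.191372

m-sum 0 ✓  L=12 even ✓  3≤5≤7 ✓
Π(2lᵢ+1) = 11×5×11 = 605
triangle coeff Δ(5,2,5) = 1/38610
Σ_t [0,2]: t=0:+1/2880 t=1:−1/576 t=2:+1/2880 = -1/960
(3j)²=10/429 [(5 2 5; 0 0 0)], sign=+1
Σ_t [2,2]: t=2:+1/2880 = 1/2880
(3j)²=14/429 [(5 2 5; -2 2 0)], sign=-1
⇒ 4πI² = 700/1521
I = (-1)√(700/1521/(4π)) = -0.19137248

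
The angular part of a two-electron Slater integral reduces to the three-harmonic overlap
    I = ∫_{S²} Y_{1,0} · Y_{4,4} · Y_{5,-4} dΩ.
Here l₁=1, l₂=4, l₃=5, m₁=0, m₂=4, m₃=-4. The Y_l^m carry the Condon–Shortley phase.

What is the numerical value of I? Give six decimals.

Rules hold: Σm=0, L=10 even, 3≤5≤5.
N = 3·9·11 = 297
Δ = 0!·2!·8!/11! = 1/495
Racah Σ t=0..0: t=0:+1/576 = 1/576
⇒ 3j(1 4 5; 0 0 0)² = 5/99, sgn -1
Racah Σ t=0..0: t=0:+1/40320 = 1/40320
⇒ 3j(1 4 5; 0 4 -4)² = 1/55, sgn -1
4πI² = N·(3j₀)²·(3jₘ)² = 3/11
I = +1·√(0.272727/4π) = 0.14731920

0.147319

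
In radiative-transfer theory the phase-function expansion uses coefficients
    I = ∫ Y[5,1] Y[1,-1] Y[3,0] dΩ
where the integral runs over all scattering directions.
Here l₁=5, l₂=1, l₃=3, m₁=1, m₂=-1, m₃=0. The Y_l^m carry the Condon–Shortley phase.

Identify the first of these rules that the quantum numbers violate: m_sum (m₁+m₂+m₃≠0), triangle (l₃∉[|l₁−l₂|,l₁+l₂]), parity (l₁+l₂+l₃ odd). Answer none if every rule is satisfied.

triangle

m₁+m₂+m₃ = 1 − 1 + 0 = 0  ✓
triangle: |5−1|=4 ≤ l₃=3 ≤ 5+1=6  ✗
parity: l₁+l₂+l₃ = 9 is odd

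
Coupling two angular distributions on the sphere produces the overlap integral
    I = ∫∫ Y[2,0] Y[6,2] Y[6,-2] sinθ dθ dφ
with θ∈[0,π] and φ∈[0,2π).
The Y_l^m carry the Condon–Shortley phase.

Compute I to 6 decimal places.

0.114688

m-sum 0 ✓  L=14 even ✓  4≤6≤8 ✓
Π(2lᵢ+1) = 5×13×13 = 845
triangle coeff Δ(2,6,6) = 1/90090
Σ_t [0,2]: t=0:+1/69120 t=1:−1/14400 t=2:+1/69120 = -7/172800
(3j)²=14/715 [(2 6 6; 0 0 0)], sign=-1
Σ_t [0,2]: t=0:+1/322560 t=1:−1/30240 t=2:+1/69120 = -1/64512
(3j)²=10/1001 [(2 6 6; 0 2 -2)], sign=-1
⇒ 4πI² = 20/121
I = (+1)√(20/121/(4π)) = 0.11468784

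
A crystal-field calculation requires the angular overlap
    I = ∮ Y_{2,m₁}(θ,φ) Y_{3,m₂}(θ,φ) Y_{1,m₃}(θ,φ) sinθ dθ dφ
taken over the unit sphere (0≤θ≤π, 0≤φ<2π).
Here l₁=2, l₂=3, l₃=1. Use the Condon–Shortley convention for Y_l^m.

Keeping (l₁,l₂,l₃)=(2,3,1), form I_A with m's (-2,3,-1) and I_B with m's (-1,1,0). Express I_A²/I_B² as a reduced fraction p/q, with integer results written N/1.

15/8

Shared (l₁,l₂,l₃)=(2,3,1): N and (l;000)² cancel in I_A²/I_B².
A: Δ = 4!·0!·2!/7! = 1/105; Racah Σ t=4..4: t=4:+1/48 = 1/48; ⇒ 3j(2 3 1; -2 3 -1)² = 1/7, sgn +1
B: Δ = 4!·0!·2!/7! = 1/105; Racah Σ t=3..3: t=3:−1/6 = -1/6; ⇒ 3j(2 3 1; -1 1 0)² = 8/105, sgn +1
I_A²/I_B² = (1/7)/(8/105) = 15/8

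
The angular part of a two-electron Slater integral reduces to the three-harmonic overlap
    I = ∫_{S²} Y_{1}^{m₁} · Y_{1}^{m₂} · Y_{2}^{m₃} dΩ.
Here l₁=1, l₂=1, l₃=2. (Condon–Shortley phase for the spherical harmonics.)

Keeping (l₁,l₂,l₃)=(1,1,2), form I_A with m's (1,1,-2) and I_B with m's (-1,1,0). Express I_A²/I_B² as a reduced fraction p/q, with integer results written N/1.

6/1

Shared (l₁,l₂,l₃)=(1,1,2): N and (l;000)² cancel in I_A²/I_B².
A: Δ = 0!·2!·2!/5! = 1/30; Racah Σ t=0..0: t=0:+1/4 = 1/4; ⇒ 3j(1 1 2; 1 1 -2)² = 1/5, sgn +1
B: Δ = 0!·2!·2!/5! = 1/30; Racah Σ t=0..0: t=0:+1/4 = 1/4; ⇒ 3j(1 1 2; -1 1 0)² = 1/30, sgn +1
I_A²/I_B² = (1/5)/(1/30) = 6/1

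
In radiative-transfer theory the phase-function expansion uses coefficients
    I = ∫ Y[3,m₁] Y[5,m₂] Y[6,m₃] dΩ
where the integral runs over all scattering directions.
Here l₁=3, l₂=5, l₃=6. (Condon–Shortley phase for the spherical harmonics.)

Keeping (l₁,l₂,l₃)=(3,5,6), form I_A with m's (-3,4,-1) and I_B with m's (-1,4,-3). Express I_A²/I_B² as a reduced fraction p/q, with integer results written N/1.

Same 3,5,6: normalisation and zero-m 3j drop out of the ratio.
A: Δ: 2! 4! 8! / 15! → 1/675675; sum: t=2:+1/241920 = 1/241920; 3j²(3 5 6; -3 4 -1) = Δ·Π!·Σ² = 4/1001  (sign -1)
B: Δ: 2! 4! 8! / 15! → 1/675675; sum: t=1:−1/241920 t=2:+1/40320 = 1/48384; 3j²(3 5 6; -1 4 -3) = Δ·Π!·Σ² = 24/1001  (sign -1)
I_A²/I_B² = (4/1001)/(24/1001) = 1/6

1/6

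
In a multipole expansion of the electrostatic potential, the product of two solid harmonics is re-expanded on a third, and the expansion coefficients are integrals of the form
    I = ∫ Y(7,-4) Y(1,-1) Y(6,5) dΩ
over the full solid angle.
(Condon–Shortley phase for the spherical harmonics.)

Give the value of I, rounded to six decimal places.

0.060604

m-sum 0 ✓  L=14 even ✓  6≤6≤8 ✓
Π(2lᵢ+1) = 15×3×13 = 585
triangle coeff Δ(7,1,6) = 1/1365
Σ_t [1,1]: t=1:−1/518400 = -1/518400
(3j)²=7/195 [(7 1 6; 0 0 0)], sign=-1
Σ_t [0,0]: t=0:+1/79833600 = 1/79833600
(3j)²=1/455 [(7 1 6; -4 -1 5)], sign=-1
⇒ 4πI² = 3/65
I = (+1)√(3/65/(4π)) = 0.06060368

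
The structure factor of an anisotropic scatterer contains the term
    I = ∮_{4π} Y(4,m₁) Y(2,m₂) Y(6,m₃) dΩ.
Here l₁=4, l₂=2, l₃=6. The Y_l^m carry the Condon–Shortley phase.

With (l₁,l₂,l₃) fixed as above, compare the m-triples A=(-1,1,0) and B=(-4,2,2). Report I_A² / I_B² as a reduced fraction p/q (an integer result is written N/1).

120/1

Shared (l₁,l₂,l₃)=(4,2,6): N and (l;000)² cancel in I_A²/I_B².
A: Δ = 0!·8!·4!/13! = 1/6435; Racah Σ t=0..0: t=0:+1/4320 = 1/4320; ⇒ 3j(4 2 6; -1 1 0)² = 8/429, sgn +1
B: Δ = 0!·8!·4!/13! = 1/6435; Racah Σ t=0..0: t=0:+1/967680 = 1/967680; ⇒ 3j(4 2 6; -4 2 2)² = 1/6435, sgn +1
I_A²/I_B² = (8/429)/(1/6435) = 120/1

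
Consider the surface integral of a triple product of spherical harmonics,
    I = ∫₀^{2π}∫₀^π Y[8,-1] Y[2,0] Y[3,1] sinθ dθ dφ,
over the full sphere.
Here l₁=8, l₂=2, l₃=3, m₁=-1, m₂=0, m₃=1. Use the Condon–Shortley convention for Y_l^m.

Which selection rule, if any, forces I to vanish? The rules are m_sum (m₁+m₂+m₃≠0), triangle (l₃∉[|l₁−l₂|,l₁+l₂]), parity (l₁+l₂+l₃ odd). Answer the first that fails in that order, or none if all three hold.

triangle

azimuthal sum: -1 + 0 + 1 = 0  ✓
6 ≤ 3 ≤ 10 (triangle on l)  ✗
L = 8 + 2 + 3 = 13 (odd)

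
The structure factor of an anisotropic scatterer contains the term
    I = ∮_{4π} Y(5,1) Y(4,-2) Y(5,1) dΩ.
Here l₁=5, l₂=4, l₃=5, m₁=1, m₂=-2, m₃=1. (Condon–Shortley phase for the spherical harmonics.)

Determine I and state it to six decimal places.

0.137240

Checks pass: Σm=0; 14 even; l₃=5∈[1,9].
(2·5+1)(2·4+1)(2·5+1) = 1089
Δ: 4! 6! 4! / 15! → 1/3153150
sum: t=0:+1/69120 t=1:−1/1728 t=2:+1/576 t=3:−1/1728 t=4:+1/69120 = 7/11520
3j²(5 4 5; 0 0 0) = Δ·Π!·Σ² = 2/143  (sign -1)
sum: t=0:+1/4608 t=1:−1/1296 t=2:+1/4608 = -7/20736
3j²(5 4 5; 1 -2 1) = Δ·Π!·Σ² = 20/1287  (sign -1)
combine: 4πI² = 1089·2/143·20/1287 = 40/169
take √, sign +1: I = 0.13724032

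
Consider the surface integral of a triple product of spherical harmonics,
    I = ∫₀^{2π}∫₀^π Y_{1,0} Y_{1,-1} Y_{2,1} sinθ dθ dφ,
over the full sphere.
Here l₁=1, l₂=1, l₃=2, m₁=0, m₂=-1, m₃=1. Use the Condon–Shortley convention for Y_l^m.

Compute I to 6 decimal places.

Checks pass: Σm=0; 4 even; l₃=2∈[0,2].
(2·1+1)(2·1+1)(2·2+1) = 45
Δ: 0! 2! 2! / 5! → 1/30
sum: t=0:+1/1 = 1/1
3j²(1 1 2; 0 0 0) = Δ·Π!·Σ² = 2/15  (sign +1)
sum: t=0:+1/2 = 1/2
3j²(1 1 2; 0 -1 1) = Δ·Π!·Σ² = 1/10  (sign -1)
combine: 4πI² = 45·2/15·1/10 = 3/5
take √, sign -1: I = -0.21850969

-0.218510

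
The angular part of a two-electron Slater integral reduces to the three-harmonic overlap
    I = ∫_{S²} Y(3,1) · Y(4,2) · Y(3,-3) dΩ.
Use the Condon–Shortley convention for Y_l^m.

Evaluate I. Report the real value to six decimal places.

Rules hold: Σm=0, L=10 even, 1≤3≤7.
N = 7·9·7 = 441
Δ = 4!·2!·4!/11! = 1/34650
Racah Σ t=1..3: t=1:−1/72 t=2:+1/16 t=3:−1/72 = 5/144
⇒ 3j(3 4 3; 0 0 0)² = 2/77, sgn -1
Racah Σ t=2..2: t=2:+1/192 = 1/192
⇒ 3j(3 4 3; 1 2 -3)² = 3/77, sgn +1
4πI² = N·(3j₀)²·(3jₘ)² = 54/121
I = -1·√(0.446281/4π) = -0.18845135

-0.188451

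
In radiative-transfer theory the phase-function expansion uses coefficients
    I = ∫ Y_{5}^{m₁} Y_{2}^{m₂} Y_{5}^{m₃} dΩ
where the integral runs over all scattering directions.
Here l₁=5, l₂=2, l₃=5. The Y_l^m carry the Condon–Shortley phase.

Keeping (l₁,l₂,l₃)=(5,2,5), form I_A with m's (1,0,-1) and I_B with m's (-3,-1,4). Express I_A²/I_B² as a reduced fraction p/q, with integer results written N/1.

27/49

l's match ⇒ only the (l;m) 3-j factors differ between A and B.
A: triangle coeff Δ(5,2,5) = 1/38610; Σ_t [0,2]: t=0:+1/2304 t=1:−1/720 t=2:+1/5760 = -1/1280; (3j)²=27/1430 [(5 2 5; 1 0 -1)], sign=-1
B: triangle coeff Δ(5,2,5) = 1/38610; Σ_t [0,1]: t=0:+1/80640 t=1:−1/10080 = -1/11520; (3j)²=49/1430 [(5 2 5; -3 -1 4)], sign=+1
I_A²/I_B² = (27/1430)/(49/1430) = 27/49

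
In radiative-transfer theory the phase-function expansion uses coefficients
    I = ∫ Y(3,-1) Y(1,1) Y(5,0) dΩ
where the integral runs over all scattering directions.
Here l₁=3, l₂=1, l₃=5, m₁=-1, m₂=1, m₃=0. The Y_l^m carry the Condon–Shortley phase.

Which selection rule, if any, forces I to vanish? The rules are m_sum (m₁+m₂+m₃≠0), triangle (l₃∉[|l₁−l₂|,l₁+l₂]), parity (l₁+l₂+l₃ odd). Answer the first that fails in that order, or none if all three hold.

m₁+m₂+m₃ = -1 + 1 + 0 = 0  ✓
triangle: |3−1|=2 ≤ l₃=5 ≤ 3+1=4  ✗
parity: l₁+l₂+l₃ = 9 is odd

triangle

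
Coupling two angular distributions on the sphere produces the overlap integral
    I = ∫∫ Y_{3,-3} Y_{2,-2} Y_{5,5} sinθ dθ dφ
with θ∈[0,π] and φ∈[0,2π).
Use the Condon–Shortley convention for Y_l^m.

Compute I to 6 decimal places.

Checks pass: Σm=0; 10 even; l₃=5∈[1,5].
(2·3+1)(2·2+1)(2·5+1) = 385
Δ: 0! 6! 4! / 11! → 1/2310
sum: t=0:+1/144 = 1/144
3j²(3 2 5; 0 0 0) = Δ·Π!·Σ² = 10/231  (sign -1)
sum: t=0:+1/17280 = 1/17280
3j²(3 2 5; -3 -2 5) = Δ·Π!·Σ² = 1/11  (sign +1)
combine: 4πI² = 385·10/231·1/11 = 50/33
take √, sign -1: I = -0.34723469

-0.347235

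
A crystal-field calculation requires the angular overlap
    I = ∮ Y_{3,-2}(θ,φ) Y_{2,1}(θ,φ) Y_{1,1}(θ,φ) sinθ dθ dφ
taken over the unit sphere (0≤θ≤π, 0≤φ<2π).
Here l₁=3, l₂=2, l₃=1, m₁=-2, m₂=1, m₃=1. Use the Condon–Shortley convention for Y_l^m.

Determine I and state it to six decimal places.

0.261169

Rules hold: Σm=0, L=6 even, 1≤1≤5.
N = 7·5·3 = 105
Δ = 4!·2!·0!/7! = 1/105
Racah Σ t=2..2: t=2:+1/4 = 1/4
⇒ 3j(3 2 1; 0 0 0)² = 3/35, sgn -1
Racah Σ t=3..3: t=3:−1/12 = -1/12
⇒ 3j(3 2 1; -2 1 1)² = 2/21, sgn -1
4πI² = N·(3j₀)²·(3jₘ)² = 6/7
I = +1·√(0.857143/4π) = 0.26116903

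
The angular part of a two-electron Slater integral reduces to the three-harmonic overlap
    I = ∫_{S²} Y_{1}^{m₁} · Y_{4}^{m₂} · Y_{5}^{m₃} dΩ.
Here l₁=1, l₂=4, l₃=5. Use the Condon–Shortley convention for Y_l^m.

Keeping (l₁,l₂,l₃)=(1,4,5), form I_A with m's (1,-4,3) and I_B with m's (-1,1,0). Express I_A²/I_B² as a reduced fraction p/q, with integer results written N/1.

l's match ⇒ only the (l;m) 3-j factors differ between A and B.
A: triangle coeff Δ(1,4,5) = 1/495; Σ_t [0,0]: t=0:+1/80640 = 1/80640; (3j)²=1/495 [(1 4 5; 1 -4 3)], sign=+1
B: triangle coeff Δ(1,4,5) = 1/495; Σ_t [0,0]: t=0:+1/1440 = 1/1440; (3j)²=2/99 [(1 4 5; -1 1 0)], sign=-1
I_A²/I_B² = (1/495)/(2/99) = 1/10

1/10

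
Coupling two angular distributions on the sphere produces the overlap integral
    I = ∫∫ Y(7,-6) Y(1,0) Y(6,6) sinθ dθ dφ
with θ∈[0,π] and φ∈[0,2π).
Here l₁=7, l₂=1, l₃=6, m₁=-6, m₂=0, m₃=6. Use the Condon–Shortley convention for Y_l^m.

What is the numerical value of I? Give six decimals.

0.126157

Rules hold: Σm=0, L=14 even, 6≤6≤8.
N = 15·3·13 = 585
Δ = 2!·12!·0!/15! = 1/1365
Racah Σ t=1..1: t=1:−1/518400 = -1/518400
⇒ 3j(7 1 6; 0 0 0)² = 7/195, sgn -1
Racah Σ t=1..1: t=1:−1/479001600 = -1/479001600
⇒ 3j(7 1 6; -6 0 6)² = 1/105, sgn -1
4πI² = N·(3j₀)²·(3jₘ)² = 1/5
I = +1·√(0.2/4π) = 0.12615663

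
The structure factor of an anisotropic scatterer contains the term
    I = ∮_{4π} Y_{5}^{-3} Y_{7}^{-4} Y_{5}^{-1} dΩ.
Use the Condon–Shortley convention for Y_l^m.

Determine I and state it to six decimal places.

Σmᵢ = -8 ≠ 0, so the φ-integral vanishes; I = 0

0.000000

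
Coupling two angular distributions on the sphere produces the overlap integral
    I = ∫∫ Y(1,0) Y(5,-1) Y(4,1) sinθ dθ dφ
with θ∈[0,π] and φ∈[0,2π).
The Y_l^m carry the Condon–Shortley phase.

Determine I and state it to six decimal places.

-0.240571

Rules hold: Σm=0, L=10 even, 4≤4≤6.
N = 3·11·9 = 297
Δ = 2!·0!·8!/11! = 1/495
Racah Σ t=1..1: t=1:−1/576 = -1/576
⇒ 3j(1 5 4; 0 0 0)² = 5/99, sgn -1
Racah Σ t=1..1: t=1:−1/720 = -1/720
⇒ 3j(1 5 4; 0 -1 1)² = 8/165, sgn +1
4πI² = N·(3j₀)²·(3jₘ)² = 8/11
I = -1·√(0.727273/4π) = -0.24057125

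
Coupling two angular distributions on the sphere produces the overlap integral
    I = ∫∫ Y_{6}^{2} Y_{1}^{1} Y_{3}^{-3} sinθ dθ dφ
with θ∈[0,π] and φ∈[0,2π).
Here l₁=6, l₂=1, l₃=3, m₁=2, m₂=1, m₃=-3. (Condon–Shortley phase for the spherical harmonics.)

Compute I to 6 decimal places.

0.000000

|6−1|≤3≤6+1 violated ⇒ I = 0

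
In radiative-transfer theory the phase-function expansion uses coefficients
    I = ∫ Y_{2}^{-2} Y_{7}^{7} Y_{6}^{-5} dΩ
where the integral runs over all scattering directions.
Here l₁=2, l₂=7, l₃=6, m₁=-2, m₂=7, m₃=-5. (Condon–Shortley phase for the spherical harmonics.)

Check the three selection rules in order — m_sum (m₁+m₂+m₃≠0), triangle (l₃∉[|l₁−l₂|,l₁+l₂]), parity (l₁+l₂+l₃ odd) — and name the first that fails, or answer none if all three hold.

m₁+m₂+m₃ = -2 + 7 − 5 = 0  ✓
triangle: |2−7|=5 ≤ l₃=6 ≤ 2+7=9  ✓
parity: l₁+l₂+l₃ = 15 is odd  ✗

parity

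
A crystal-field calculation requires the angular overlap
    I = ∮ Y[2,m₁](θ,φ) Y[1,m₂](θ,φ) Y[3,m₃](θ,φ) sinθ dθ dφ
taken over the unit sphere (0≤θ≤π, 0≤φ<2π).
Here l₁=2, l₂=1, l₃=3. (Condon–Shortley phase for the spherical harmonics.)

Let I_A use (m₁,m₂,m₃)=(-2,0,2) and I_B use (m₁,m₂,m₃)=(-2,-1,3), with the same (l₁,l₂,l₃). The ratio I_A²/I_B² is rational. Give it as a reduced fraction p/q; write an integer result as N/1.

1/3

Same 2,1,3: normalisation and zero-m 3j drop out of the ratio.
A: Δ: 0! 4! 2! / 7! → 1/105; sum: t=0:+1/24 = 1/24; 3j²(2 1 3; -2 0 2) = Δ·Π!·Σ² = 1/21  (sign -1)
B: Δ: 0! 4! 2! / 7! → 1/105; sum: t=0:+1/48 = 1/48; 3j²(2 1 3; -2 -1 3) = Δ·Π!·Σ² = 1/7  (sign +1)
I_A²/I_B² = (1/21)/(1/7) = 1/3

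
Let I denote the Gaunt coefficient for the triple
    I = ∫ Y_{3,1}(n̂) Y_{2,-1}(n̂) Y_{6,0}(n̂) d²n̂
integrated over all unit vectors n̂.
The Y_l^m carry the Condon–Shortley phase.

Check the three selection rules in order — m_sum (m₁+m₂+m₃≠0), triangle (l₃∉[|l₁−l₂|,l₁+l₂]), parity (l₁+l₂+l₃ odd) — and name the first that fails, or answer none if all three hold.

m₁+m₂+m₃ = 1 − 1 + 0 = 0  ✓
triangle: |3−2|=1 ≤ l₃=6 ≤ 3+2=5  ✗
parity: l₁+l₂+l₃ = 11 is odd

triangle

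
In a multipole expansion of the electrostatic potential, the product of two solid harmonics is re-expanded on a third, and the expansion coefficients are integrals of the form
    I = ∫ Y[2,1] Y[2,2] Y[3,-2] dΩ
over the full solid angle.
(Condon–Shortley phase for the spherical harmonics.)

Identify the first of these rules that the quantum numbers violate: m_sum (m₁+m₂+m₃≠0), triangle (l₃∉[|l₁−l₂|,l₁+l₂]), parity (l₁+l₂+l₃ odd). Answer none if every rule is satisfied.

m_sum

m₁+m₂+m₃ = 1 + 2 − 2 = 1  ✗
triangle: |2−2|=0 ≤ l₃=3 ≤ 2+2=4
parity: l₁+l₂+l₃ = 7 is odd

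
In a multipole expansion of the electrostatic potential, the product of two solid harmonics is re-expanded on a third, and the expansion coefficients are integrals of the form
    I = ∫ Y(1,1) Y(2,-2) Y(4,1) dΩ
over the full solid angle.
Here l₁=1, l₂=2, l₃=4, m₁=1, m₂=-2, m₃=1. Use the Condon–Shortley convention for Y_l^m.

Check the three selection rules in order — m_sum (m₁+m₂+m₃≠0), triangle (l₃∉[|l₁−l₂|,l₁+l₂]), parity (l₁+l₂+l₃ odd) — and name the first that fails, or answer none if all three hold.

Σmᵢ = 0  ✓
l₃∈[|l₁−l₂|,l₁+l₂]=[1,3], have l₃=4  ✗
Σlᵢ = 7 ⇒ odd

triangle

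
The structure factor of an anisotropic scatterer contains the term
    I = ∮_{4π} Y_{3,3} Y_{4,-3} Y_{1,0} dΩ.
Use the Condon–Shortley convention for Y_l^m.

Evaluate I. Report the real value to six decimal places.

Rules hold: Σm=0, L=8 even, 1≤1≤7.
N = 7·9·3 = 189
Δ = 6!·0!·2!/9! = 1/252
Racah Σ t=3..3: t=3:−1/36 = -1/36
⇒ 3j(3 4 1; 0 0 0)² = 4/63, sgn +1
Racah Σ t=0..0: t=0:+1/720 = 1/720
⇒ 3j(3 4 1; 3 -3 0)² = 1/36, sgn -1
4πI² = N·(3j₀)²·(3jₘ)² = 1/3
I = -1·√(0.333333/4π) = -0.16286750

-0.162868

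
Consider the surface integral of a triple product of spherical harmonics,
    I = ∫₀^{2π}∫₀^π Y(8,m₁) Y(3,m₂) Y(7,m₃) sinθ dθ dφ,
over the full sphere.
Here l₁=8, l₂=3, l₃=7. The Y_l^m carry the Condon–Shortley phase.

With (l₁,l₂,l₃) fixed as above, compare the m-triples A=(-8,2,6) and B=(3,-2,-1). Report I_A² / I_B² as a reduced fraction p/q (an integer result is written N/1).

Same 8,3,7: normalisation and zero-m 3j drop out of the ratio.
A: Δ: 4! 12! 2! / 19! → 1/5290740; sum: t=4:+1/11496038400 = 1/11496038400; 3j²(8 3 7; -8 2 6) = Δ·Π!·Σ² = 65/2907  (sign -1)
B: Δ: 4! 12! 2! / 19! → 1/5290740; sum: t=0:+1/14515200 t=1:−1/11612160 = -1/58060800; 3j²(8 3 7; 3 -2 -1) = Δ·Π!·Σ² = 55/58786  (sign -1)
I_A²/I_B² = (65/2907)/(55/58786) = 2366/99

2366/99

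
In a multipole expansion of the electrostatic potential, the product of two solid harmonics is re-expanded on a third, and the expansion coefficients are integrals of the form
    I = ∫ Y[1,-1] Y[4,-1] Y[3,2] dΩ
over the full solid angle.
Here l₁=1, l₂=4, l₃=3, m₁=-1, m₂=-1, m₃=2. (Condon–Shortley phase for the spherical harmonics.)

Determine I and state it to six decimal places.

Checks pass: Σm=0; 8 even; l₃=3∈[3,5].
(2·1+1)(2·4+1)(2·3+1) = 189
Δ: 2! 0! 6! / 9! → 1/252
sum: t=1:−1/36 = -1/36
3j²(1 4 3; 0 0 0) = Δ·Π!·Σ² = 4/63  (sign +1)
sum: t=2:+1/240 = 1/240
3j²(1 4 3; -1 -1 2) = Δ·Π!·Σ² = 1/84  (sign -1)
combine: 4πI² = 189·4/63·1/84 = 1/7
take √, sign -1: I = -0.10662181

-0.106622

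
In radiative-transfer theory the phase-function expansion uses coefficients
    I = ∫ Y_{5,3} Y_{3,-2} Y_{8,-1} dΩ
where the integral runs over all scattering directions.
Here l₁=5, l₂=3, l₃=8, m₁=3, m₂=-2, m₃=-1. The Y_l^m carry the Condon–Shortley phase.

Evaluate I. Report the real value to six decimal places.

Rules hold: Σm=0, L=16 even, 2≤8≤8.
N = 11·7·17 = 1309
Δ = 0!·10!·6!/17! = 1/136136
Racah Σ t=0..0: t=0:+1/518400 = 1/518400
⇒ 3j(5 3 8; 0 0 0)² = 56/2431, sgn +1
Racah Σ t=0..0: t=0:+1/9676800 = 1/9676800
⇒ 3j(5 3 8; 3 -2 -1)² = 27/19448, sgn -1
4πI² = N·(3j₀)²·(3jₘ)² = 1323/31603
I = -1·√(0.0418631/4π) = -0.05771794

-0.057718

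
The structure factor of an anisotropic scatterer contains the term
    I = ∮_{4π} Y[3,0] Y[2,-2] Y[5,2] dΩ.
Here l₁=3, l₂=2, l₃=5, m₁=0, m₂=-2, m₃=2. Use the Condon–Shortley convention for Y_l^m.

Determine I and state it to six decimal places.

Checks pass: Σm=0; 10 even; l₃=5∈[1,5].
(2·3+1)(2·2+1)(2·5+1) = 385
Δ: 0! 6! 4! / 11! → 1/2310
sum: t=0:+1/144 = 1/144
3j²(3 2 5; 0 0 0) = Δ·Π!·Σ² = 10/231  (sign -1)
sum: t=0:+1/864 = 1/864
3j²(3 2 5; 0 -2 2) = Δ·Π!·Σ² = 1/66  (sign -1)
combine: 4πI² = 385·10/231·1/66 = 25/99
take √, sign +1: I = 0.14175797

0.141758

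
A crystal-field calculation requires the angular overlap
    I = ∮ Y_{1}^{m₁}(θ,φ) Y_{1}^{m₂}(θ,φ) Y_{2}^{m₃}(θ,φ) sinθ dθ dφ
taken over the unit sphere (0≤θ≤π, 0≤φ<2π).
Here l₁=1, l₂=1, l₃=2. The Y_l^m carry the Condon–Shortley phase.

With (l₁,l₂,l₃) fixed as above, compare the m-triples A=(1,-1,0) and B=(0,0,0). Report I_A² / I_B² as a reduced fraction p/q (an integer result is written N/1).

l's match ⇒ only the (l;m) 3-j factors differ between A and B.
A: triangle coeff Δ(1,1,2) = 1/30; Σ_t [0,0]: t=0:+1/4 = 1/4; (3j)²=1/30 [(1 1 2; 1 -1 0)], sign=+1
B: triangle coeff Δ(1,1,2) = 1/30; Σ_t [0,0]: t=0:+1/1 = 1/1; (3j)²=2/15 [(1 1 2; 0 0 0)], sign=+1
I_A²/I_B² = (1/30)/(2/15) = 1/4

1/4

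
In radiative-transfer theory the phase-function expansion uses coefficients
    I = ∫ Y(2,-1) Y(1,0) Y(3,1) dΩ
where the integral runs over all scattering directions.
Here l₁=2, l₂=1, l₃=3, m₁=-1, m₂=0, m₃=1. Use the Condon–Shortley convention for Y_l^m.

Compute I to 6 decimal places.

-0.233597

m-sum 0 ✓  L=6 even ✓  1≤3≤3 ✓
Π(2lᵢ+1) = 5×3×7 = 105
triangle coeff Δ(2,1,3) = 1/105
Σ_t [0,0]: t=0:+1/4 = 1/4
(3j)²=3/35 [(2 1 3; 0 0 0)], sign=-1
Σ_t [0,0]: t=0:+1/6 = 1/6
(3j)²=8/105 [(2 1 3; -1 0 1)], sign=+1
⇒ 4πI² = 24/35
I = (-1)√(24/35/(4π)) = -0.23359668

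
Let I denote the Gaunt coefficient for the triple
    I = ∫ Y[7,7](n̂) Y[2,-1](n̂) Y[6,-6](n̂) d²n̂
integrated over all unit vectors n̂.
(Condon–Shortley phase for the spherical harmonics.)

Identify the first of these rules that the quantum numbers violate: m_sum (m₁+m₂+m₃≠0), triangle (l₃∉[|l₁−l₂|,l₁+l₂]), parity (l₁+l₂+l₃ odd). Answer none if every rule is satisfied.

azimuthal sum: 7 − 1 − 6 = 0  ✓
5 ≤ 6 ≤ 9 (triangle on l)  ✓
L = 7 + 2 + 6 = 15 (odd)  ✗

parity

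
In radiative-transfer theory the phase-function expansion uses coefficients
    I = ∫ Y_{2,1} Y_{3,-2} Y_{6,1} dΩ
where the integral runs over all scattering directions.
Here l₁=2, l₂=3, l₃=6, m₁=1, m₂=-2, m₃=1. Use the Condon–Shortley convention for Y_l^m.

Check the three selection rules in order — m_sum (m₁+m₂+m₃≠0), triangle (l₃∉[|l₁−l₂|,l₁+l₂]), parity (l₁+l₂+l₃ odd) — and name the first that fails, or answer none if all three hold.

triangle

azimuthal sum: 1 − 2 + 1 = 0  ✓
1 ≤ 6 ≤ 5 (triangle on l)  ✗
L = 2 + 3 + 6 = 11 (odd)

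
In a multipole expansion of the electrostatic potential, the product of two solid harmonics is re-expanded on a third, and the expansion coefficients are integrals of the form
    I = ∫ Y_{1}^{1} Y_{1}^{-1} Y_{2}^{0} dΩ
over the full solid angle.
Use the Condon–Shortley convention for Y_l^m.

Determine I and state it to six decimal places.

0.126157

m-sum 0 ✓  L=4 even ✓  0≤2≤2 ✓
Π(2lᵢ+1) = 3×3×5 = 45
triangle coeff Δ(1,1,2) = 1/30
Σ_t [0,0]: t=0:+1/1 = 1/1
(3j)²=2/15 [(1 1 2; 0 0 0)], sign=+1
Σ_t [0,0]: t=0:+1/4 = 1/4
(3j)²=1/30 [(1 1 2; 1 -1 0)], sign=+1
⇒ 4πI² = 1/5
I = (+1)√(1/5/(4π)) = 0.12615663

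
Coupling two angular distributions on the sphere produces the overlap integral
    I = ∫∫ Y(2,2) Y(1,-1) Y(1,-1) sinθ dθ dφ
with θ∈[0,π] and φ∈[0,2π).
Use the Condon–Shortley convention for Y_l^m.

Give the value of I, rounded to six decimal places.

0.309019

Checks pass: Σm=0; 4 even; l₃=1∈[1,3].
(2·2+1)(2·1+1)(2·1+1) = 45
Δ: 2! 2! 0! / 5! → 1/30
sum: t=1:−1/1 = -1/1
3j²(2 1 1; 0 0 0) = Δ·Π!·Σ² = 2/15  (sign +1)
sum: t=0:+1/4 = 1/4
3j²(2 1 1; 2 -1 -1) = Δ·Π!·Σ² = 1/5  (sign +1)
combine: 4πI² = 45·2/15·1/5 = 6/5
take √, sign +1: I = 0.30901936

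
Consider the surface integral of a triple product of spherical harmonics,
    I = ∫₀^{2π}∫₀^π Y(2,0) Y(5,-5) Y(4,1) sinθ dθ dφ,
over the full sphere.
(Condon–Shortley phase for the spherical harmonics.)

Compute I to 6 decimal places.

0.000000

0 − 5 + 1 = -4 ≠ 0: azimuthal integral kills it; I = 0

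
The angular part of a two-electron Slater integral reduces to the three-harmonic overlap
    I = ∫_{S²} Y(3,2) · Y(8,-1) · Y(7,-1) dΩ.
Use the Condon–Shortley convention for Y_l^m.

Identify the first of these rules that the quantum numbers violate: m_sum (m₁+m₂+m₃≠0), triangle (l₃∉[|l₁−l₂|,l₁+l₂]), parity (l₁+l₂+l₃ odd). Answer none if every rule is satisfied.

none

Σmᵢ = 0  ✓
l₃∈[|l₁−l₂|,l₁+l₂]=[5,11], have l₃=7  ✓
Σlᵢ = 18 ⇒ even  ✓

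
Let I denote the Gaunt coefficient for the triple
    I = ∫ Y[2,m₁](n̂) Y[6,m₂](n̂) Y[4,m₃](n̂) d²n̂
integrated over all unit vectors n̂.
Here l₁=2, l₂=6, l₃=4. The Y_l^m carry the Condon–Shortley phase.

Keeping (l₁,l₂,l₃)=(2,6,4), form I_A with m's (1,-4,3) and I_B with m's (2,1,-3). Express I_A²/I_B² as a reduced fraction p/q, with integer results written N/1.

48/1

l's match ⇒ only the (l;m) 3-j factors differ between A and B.
A: triangle coeff Δ(2,6,4) = 1/6435; Σ_t [1,1]: t=1:−1/30240 = -1/30240; (3j)²=16/429 [(2 6 4; 1 -4 3)], sign=+1
B: triangle coeff Δ(2,6,4) = 1/6435; Σ_t [0,0]: t=0:+1/120960 = 1/120960; (3j)²=1/1287 [(2 6 4; 2 1 -3)], sign=-1
I_A²/I_B² = (16/429)/(1/1287) = 48/1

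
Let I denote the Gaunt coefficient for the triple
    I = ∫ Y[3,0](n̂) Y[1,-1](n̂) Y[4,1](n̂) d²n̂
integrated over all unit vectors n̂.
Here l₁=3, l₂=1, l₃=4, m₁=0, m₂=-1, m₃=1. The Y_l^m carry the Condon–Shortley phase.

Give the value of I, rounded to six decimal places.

m-sum 0 ✓  L=8 even ✓  2≤4≤4 ✓
Π(2lᵢ+1) = 7×3×9 = 189
triangle coeff Δ(3,1,4) = 1/252
Σ_t [0,0]: t=0:+1/36 = 1/36
(3j)²=4/63 [(3 1 4; 0 0 0)], sign=+1
Σ_t [0,0]: t=0:+1/72 = 1/72
(3j)²=5/126 [(3 1 4; 0 -1 1)], sign=-1
⇒ 4πI² = 10/21
I = (-1)√(10/21/(4π)) = -0.19466390

-0.194664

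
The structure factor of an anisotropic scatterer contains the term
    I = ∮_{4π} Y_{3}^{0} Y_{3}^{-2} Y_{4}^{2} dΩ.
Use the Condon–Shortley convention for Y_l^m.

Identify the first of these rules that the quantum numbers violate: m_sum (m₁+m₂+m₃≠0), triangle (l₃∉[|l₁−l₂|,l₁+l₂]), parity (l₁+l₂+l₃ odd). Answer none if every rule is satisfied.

none

azimuthal sum: 0 − 2 + 2 = 0  ✓
0 ≤ 4 ≤ 6 (triangle on l)  ✓
L = 3 + 3 + 4 = 10 (even)  ✓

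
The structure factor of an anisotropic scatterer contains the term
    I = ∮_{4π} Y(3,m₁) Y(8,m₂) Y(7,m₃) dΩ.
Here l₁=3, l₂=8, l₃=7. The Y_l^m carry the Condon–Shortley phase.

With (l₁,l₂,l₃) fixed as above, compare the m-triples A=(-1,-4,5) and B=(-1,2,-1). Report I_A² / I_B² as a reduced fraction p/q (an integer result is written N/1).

90601/41070

l's match ⇒ only the (l;m) 3-j factors differ between A and B.
A: triangle coeff Δ(3,8,7) = 1/5290740; Σ_t [2,4]: t=2:+1/58060800 t=3:−1/239500800 t=4:+1/22992076800 = 43/3284582400; (3j)²=12943/755820 [(3 8 7; -1 -4 5)], sign=+1
B: triangle coeff Δ(3,8,7) = 1/5290740; Σ_t [2,4]: t=2:+1/7741440 t=3:−1/3628800 t=4:+1/24883200 = -37/348364800; (3j)²=1369/176358 [(3 8 7; -1 2 -1)], sign=-1
I_A²/I_B² = (12943/755820)/(1369/176358) = 90601/41070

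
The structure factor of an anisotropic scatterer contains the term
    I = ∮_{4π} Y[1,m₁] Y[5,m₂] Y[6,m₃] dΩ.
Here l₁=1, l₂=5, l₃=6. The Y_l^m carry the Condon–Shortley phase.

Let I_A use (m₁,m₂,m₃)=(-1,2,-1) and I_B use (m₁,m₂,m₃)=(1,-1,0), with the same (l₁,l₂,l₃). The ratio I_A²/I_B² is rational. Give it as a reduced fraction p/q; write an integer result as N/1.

l's match ⇒ only the (l;m) 3-j factors differ between A and B.
A: triangle coeff Δ(1,5,6) = 1/858; Σ_t [0,0]: t=0:+1/60480 = 1/60480; (3j)²=5/429 [(1 5 6; -1 2 -1)], sign=-1
B: triangle coeff Δ(1,5,6) = 1/858; Σ_t [0,0]: t=0:+1/34560 = 1/34560; (3j)²=5/286 [(1 5 6; 1 -1 0)], sign=+1
I_A²/I_B² = (5/429)/(5/286) = 2/3

2/3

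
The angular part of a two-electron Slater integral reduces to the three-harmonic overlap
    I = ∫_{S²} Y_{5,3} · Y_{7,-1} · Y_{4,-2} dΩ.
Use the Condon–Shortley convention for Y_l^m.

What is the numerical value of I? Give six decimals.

m-sum 0 ✓  L=16 even ✓  2≤4≤12 ✓
Π(2lᵢ+1) = 11×15×9 = 1485
triangle coeff Δ(5,7,4) = 1/6126120
Σ_t [3,5]: t=3:−1/69120 t=4:+1/20736 t=5:−1/69120 = 1/51840
(3j)²=280/21879 [(5 7 4; 0 0 0)], sign=+1
Σ_t [0,2]: t=0:+1/58060800 t=1:−1/604800 t=2:+1/138240 = 13/2322432
(3j)²=1625/94248 [(5 7 4; 3 -1 -2)], sign=+1
⇒ 4πI² = 3125/9537
I = (+1)√(3125/9537/(4π)) = 0.16147831

0.161478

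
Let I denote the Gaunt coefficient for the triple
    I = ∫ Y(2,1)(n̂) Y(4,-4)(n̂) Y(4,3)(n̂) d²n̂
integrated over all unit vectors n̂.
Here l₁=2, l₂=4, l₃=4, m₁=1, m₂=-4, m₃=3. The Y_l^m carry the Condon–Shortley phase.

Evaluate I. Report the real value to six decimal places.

0.198645

Checks pass: Σm=0; 10 even; l₃=4∈[2,6].
(2·2+1)(2·4+1)(2·4+1) = 405
Δ: 2! 2! 6! / 11! → 1/13860
sum: t=0:+1/192 t=1:−1/36 t=2:+1/192 = -5/288
3j²(2 4 4; 0 0 0) = Δ·Π!·Σ² = 20/693  (sign -1)
sum: t=0:+1/1440 = 1/1440
3j²(2 4 4; 1 -4 3) = Δ·Π!·Σ² = 7/165  (sign -1)
combine: 4πI² = 405·20/693·7/165 = 60/121
take √, sign +1: I = 0.19864517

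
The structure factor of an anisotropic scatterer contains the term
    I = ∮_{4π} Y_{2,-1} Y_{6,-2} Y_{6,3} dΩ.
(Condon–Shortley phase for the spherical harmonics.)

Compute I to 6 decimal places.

Checks pass: Σm=0; 14 even; l₃=6∈[4,8].
(2·2+1)(2·6+1)(2·6+1) = 845
Δ: 2! 2! 10! / 15! → 1/90090
sum: t=0:+1/69120 t=1:−1/14400 t=2:+1/69120 = -7/172800
3j²(2 6 6; 0 0 0) = Δ·Π!·Σ² = 14/715  (sign -1)
sum: t=1:−1/60480 t=2:+1/161280 = -1/96768
3j²(2 6 6; -1 -2 3) = Δ·Π!·Σ² = 15/1001  (sign +1)
combine: 4πI² = 845·14/715·15/1001 = 30/121
take √, sign -1: I = -0.14046335

-0.140463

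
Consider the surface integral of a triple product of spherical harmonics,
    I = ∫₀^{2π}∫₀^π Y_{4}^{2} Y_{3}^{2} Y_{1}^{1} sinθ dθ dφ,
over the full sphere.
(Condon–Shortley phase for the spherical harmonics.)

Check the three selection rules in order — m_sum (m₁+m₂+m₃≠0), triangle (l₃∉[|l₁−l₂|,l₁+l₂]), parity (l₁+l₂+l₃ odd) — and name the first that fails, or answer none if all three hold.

m₁+m₂+m₃ = 2 + 2 + 1 = 5  ✗
triangle: |4−3|=1 ≤ l₃=1 ≤ 4+3=7
parity: l₁+l₂+l₃ = 8 is even

m_sum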